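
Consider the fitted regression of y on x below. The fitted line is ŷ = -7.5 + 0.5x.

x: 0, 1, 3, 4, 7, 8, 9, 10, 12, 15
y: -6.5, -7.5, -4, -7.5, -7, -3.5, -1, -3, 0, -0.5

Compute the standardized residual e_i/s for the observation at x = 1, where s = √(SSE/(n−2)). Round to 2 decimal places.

-0.28

x=0: ŷ = -7.5 + 0.5·0 = -7.5; e = -6.5 − (-7.5) = 1
x=1: ŷ = -7.5 + 0.5·1 = -7; e = -7.5 − (-7) = -0.5
x=3: ŷ = -7.5 + 0.5·3 = -6; e = -4 − (-6) = 2
x=4: ŷ = -7.5 + 0.5·4 = -5.5; e = -7.5 − (-5.5) = -2
x=7: ŷ = -7.5 + 0.5·7 = -4; e = -7 − (-4) = -3
x=8: ŷ = -7.5 + 0.5·8 = -3.5; e = -3.5 − (-3.5) = 0
x=9: ŷ = -7.5 + 0.5·9 = -3; e = -1 − (-3) = 2
x=10: ŷ = -7.5 + 0.5·10 = -2.5; e = -3 − (-2.5) = -0.5
x=12: ŷ = -7.5 + 0.5·12 = -1.5; e = 0 − (-1.5) = 1.5
x=15: ŷ = -7.5 + 0.5·15 = 0; e = -0.5 − 0 = -0.5
SSE = 1 + 0.25 + 4 + 4 + 9 + 0 + 4 + 0.25 + 2.25 + 0.25 = 25
s = √(25/8) = 1.76777
e/s = -0.5 / 1.76777 = -0.28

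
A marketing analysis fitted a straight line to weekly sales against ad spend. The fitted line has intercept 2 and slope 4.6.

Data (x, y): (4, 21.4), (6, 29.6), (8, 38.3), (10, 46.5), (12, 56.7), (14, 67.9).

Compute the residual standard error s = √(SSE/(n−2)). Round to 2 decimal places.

x=4: ŷ = 2 + 4.6·4 = 20.4; r = 21.4 − 20.4 = 1
x=6: ŷ = 2 + 4.6·6 = 29.6; r = 29.6 − 29.6 = 0
x=8: ŷ = 2 + 4.6·8 = 38.8; r = 38.3 − 38.8 = -0.5
x=10: ŷ = 2 + 4.6·10 = 48; r = 46.5 − 48 = -1.5
x=12: ŷ = 2 + 4.6·12 = 57.2; r = 56.7 − 57.2 = -0.5
x=14: ŷ = 2 + 4.6·14 = 66.4; r = 67.9 − 66.4 = 1.5
SSE = 1 + 0 + 0.25 + 2.25 + 0.25 + 2.25 = 6
s = √(6/4) = √1.5 ≈ 1.22

s = 1.22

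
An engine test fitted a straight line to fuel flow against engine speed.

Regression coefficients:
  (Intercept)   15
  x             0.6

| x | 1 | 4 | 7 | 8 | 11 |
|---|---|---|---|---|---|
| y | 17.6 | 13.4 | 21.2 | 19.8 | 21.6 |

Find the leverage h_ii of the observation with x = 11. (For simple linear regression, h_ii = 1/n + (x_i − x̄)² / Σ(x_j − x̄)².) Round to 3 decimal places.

x̄ = (1 + 4 + 7 + 8 + 11)/5 = 6.2
Σ(x − x̄)² = 27.04 + 4.84 + 0.64 + 3.24 + 23.04 = 58.8
h = 1/5 + (4.8)²/58.8 = 0.2 + 0.391837 = 0.592

h = 0.592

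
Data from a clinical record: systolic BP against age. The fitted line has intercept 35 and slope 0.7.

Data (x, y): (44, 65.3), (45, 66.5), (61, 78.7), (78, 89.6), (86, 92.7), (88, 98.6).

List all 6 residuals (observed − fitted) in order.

x=44: ŷ = 35 + 0.7·44 = 65.8; e = 65.3 − 65.8 = -0.5
x=45: ŷ = 35 + 0.7·45 = 66.5; e = 66.5 − 66.5 = 0
x=61: ŷ = 35 + 0.7·61 = 77.7; e = 78.7 − 77.7 = 1
x=78: ŷ = 35 + 0.7·78 = 89.6; e = 89.6 − 89.6 = 0
x=86: ŷ = 35 + 0.7·86 = 95.2; e = 92.7 − 95.2 = -2.5
x=88: ŷ = 35 + 0.7·88 = 96.6; e = 98.6 − 96.6 = 2

-0.5, 0, 1, 0, -2.5, 2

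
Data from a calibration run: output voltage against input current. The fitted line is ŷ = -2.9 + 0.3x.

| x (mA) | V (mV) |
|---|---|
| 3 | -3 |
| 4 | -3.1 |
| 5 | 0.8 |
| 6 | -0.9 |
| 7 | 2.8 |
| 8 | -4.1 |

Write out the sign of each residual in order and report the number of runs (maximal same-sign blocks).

3 runs

x=3: ŷ = -2.9 + 0.3·3 = -2; r = -3 − (-2) = -1
x=4: ŷ = -2.9 + 0.3·4 = -1.7; r = -3.1 − (-1.7) = -1.4
x=5: ŷ = -2.9 + 0.3·5 = -1.4; r = 0.8 − (-1.4) = 2.2
x=6: ŷ = -2.9 + 0.3·6 = -1.1; r = -0.9 − (-1.1) = 0.2
x=7: ŷ = -2.9 + 0.3·7 = -0.8; r = 2.8 − (-0.8) = 3.6
x=8: ŷ = -2.9 + 0.3·8 = -0.5; r = -4.1 − (-0.5) = -3.6
Signs: − − + + + −
Runs: −×2, +×3, −×1 → 3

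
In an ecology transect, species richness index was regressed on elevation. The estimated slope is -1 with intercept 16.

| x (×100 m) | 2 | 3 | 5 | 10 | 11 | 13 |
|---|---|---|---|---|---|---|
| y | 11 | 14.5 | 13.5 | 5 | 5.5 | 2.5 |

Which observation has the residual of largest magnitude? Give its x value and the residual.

x = 2, e = -3

x=2: ŷ = 16 − 2 = 14; e = 11 − 14 = -3
x=3: ŷ = 16 − 3 = 13; e = 14.5 − 13 = 1.5
x=5: ŷ = 16 − 5 = 11; e = 13.5 − 11 = 2.5
x=10: ŷ = 16 − 10 = 6; e = 5 − 6 = -1
x=11: ŷ = 16 − 11 = 5; e = 5.5 − 5 = 0.5
x=13: ŷ = 16 − 13 = 3; e = 2.5 − 3 = -0.5
Largest |e| is 3 at x = 2, residual -3.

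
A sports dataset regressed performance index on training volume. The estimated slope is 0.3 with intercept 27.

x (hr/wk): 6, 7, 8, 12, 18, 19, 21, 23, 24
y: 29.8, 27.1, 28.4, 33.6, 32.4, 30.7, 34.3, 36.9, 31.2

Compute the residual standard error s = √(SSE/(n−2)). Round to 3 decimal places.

x=6: ŷ = 27 + 0.3·6 = 28.8; r = 29.8 − 28.8 = 1
x=7: ŷ = 27 + 0.3·7 = 29.1; r = 27.1 − 29.1 = -2
x=8: ŷ = 27 + 0.3·8 = 29.4; r = 28.4 − 29.4 = -1
x=12: ŷ = 27 + 0.3·12 = 30.6; r = 33.6 − 30.6 = 3
x=18: ŷ = 27 + 0.3·18 = 32.4; r = 32.4 − 32.4 = 0
x=19: ŷ = 27 + 0.3·19 = 32.7; r = 30.7 − 32.7 = -2
x=21: ŷ = 27 + 0.3·21 = 33.3; r = 34.3 − 33.3 = 1
x=23: ŷ = 27 + 0.3·23 = 33.9; r = 36.9 − 33.9 = 3
x=24: ŷ = 27 + 0.3·24 = 34.2; r = 31.2 − 34.2 = -3
SSE = 1 + 4 + 1 + 9 + 0 + 4 + 1 + 9 + 9 = 38
s = √(38/7) = √5.42857 ≈ 2.330

s = 2.330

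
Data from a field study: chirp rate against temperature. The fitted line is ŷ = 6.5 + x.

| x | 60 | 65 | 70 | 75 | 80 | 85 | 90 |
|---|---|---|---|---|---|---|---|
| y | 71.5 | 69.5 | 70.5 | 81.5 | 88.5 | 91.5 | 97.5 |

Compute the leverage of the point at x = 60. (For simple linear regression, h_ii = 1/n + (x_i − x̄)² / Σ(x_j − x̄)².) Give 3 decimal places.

x̄ = (60 + 65 + 70 + 75 + 80 + 85 + 90)/7 = 75
Σ(x − x̄)² = 225 + 100 + 25 + 0 + 25 + 100 + 225 = 700
h = 1/7 + (-15)²/700 = 0.142857 + 0.321429 = 0.464

h = 0.464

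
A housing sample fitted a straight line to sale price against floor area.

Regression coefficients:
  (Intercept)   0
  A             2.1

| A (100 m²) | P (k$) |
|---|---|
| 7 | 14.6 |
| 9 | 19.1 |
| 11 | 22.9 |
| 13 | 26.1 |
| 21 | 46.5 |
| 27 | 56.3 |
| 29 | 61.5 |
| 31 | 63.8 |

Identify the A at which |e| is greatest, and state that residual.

A=7: ŷ = 2.1·7 = 14.7; e = 14.6 − 14.7 = -0.1
A=9: ŷ = 2.1·9 = 18.9; e = 19.1 − 18.9 = 0.2
A=11: ŷ = 2.1·11 = 23.1; e = 22.9 − 23.1 = -0.2
A=13: ŷ = 2.1·13 = 27.3; e = 26.1 − 27.3 = -1.2
A=21: ŷ = 2.1·21 = 44.1; e = 46.5 − 44.1 = 2.4
A=27: ŷ = 2.1·27 = 56.7; e = 56.3 − 56.7 = -0.4
A=29: ŷ = 2.1·29 = 60.9; e = 61.5 − 60.9 = 0.6
A=31: ŷ = 2.1·31 = 65.1; e = 63.8 − 65.1 = -1.3
Largest |e| is 2.4 at A = 21, residual 2.4.

A = 21, e = 2.4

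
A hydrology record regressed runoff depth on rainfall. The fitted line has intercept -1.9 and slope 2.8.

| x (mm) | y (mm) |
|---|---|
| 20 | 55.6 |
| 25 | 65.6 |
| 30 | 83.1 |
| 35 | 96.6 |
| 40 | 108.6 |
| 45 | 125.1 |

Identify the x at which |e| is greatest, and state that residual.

x = 25, e = -2.5

x=20: ŷ = -1.9 + 2.8·20 = 54.1; e = 55.6 − 54.1 = 1.5
x=25: ŷ = -1.9 + 2.8·25 = 68.1; e = 65.6 − 68.1 = -2.5
x=30: ŷ = -1.9 + 2.8·30 = 82.1; e = 83.1 − 82.1 = 1
x=35: ŷ = -1.9 + 2.8·35 = 96.1; e = 96.6 − 96.1 = 0.5
x=40: ŷ = -1.9 + 2.8·40 = 110.1; e = 108.6 − 110.1 = -1.5
x=45: ŷ = -1.9 + 2.8·45 = 124.1; e = 125.1 − 124.1 = 1
Largest |e| is 2.5 at x = 25, residual -2.5.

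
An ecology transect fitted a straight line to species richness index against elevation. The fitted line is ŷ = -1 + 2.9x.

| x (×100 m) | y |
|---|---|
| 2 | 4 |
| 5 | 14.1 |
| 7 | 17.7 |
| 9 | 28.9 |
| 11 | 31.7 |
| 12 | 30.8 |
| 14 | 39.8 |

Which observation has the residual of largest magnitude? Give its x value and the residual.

x=2: ŷ = -1 + 2.9·2 = 4.8; r = 4 − 4.8 = -0.8
x=5: ŷ = -1 + 2.9·5 = 13.5; r = 14.1 − 13.5 = 0.6
x=7: ŷ = -1 + 2.9·7 = 19.3; r = 17.7 − 19.3 = -1.6
x=9: ŷ = -1 + 2.9·9 = 25.1; r = 28.9 − 25.1 = 3.8
x=11: ŷ = -1 + 2.9·11 = 30.9; r = 31.7 − 30.9 = 0.8
x=12: ŷ = -1 + 2.9·12 = 33.8; r = 30.8 − 33.8 = -3
x=14: ŷ = -1 + 2.9·14 = 39.6; r = 39.8 − 39.6 = 0.2
Largest |r| is 3.8 at x = 9, residual 3.8.

x = 9, r = 3.8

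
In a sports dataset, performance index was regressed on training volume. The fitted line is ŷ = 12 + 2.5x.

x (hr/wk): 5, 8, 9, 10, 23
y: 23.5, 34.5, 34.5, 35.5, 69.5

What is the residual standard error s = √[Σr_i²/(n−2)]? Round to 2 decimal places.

s = 1.78

x=5: ŷ = 12 + 2.5·5 = 24.5; r = 23.5 − 24.5 = -1
x=8: ŷ = 12 + 2.5·8 = 32; r = 34.5 − 32 = 2.5
x=9: ŷ = 12 + 2.5·9 = 34.5; r = 34.5 − 34.5 = 0
x=10: ŷ = 12 + 2.5·10 = 37; r = 35.5 − 37 = -1.5
x=23: ŷ = 12 + 2.5·23 = 69.5; r = 69.5 − 69.5 = 0
SSE = 1 + 6.25 + 0 + 2.25 + 0 = 9.5
s = √(9.5/3) = √3.16667 ≈ 1.78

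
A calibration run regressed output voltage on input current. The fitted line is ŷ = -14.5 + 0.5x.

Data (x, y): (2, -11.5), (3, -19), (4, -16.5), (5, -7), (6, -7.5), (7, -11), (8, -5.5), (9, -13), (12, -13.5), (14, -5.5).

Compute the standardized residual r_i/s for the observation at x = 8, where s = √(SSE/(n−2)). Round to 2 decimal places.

1.12

x=2: ŷ = -14.5 + 0.5·2 = -13.5; r = -11.5 − (-13.5) = 2
x=3: ŷ = -14.5 + 0.5·3 = -13; r = -19 − (-13) = -6
x=4: ŷ = -14.5 + 0.5·4 = -12.5; r = -16.5 − (-12.5) = -4
x=5: ŷ = -14.5 + 0.5·5 = -12; r = -7 − (-12) = 5
x=6: ŷ = -14.5 + 0.5·6 = -11.5; r = -7.5 − (-11.5) = 4
x=7: ŷ = -14.5 + 0.5·7 = -11; r = -11 − (-11) = 0
x=8: ŷ = -14.5 + 0.5·8 = -10.5; r = -5.5 − (-10.5) = 5
x=9: ŷ = -14.5 + 0.5·9 = -10; r = -13 − (-10) = -3
x=12: ŷ = -14.5 + 0.5·12 = -8.5; r = -13.5 − (-8.5) = -5
x=14: ŷ = -14.5 + 0.5·14 = -7.5; r = -5.5 − (-7.5) = 2
SSE = 4 + 36 + 16 + 25 + 16 + 0 + 25 + 9 + 25 + 4 = 160
s = √(160/8) = 4.47214
r/s = 5 / 4.47214 = 1.12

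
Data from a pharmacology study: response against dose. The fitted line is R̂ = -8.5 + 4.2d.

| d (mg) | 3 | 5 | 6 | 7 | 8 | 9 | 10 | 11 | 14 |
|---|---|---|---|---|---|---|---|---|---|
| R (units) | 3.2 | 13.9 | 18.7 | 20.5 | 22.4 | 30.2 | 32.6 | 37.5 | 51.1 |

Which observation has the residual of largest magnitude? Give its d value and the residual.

d=3: R̂ = -8.5 + 4.2·3 = 4.1; e = 3.2 − 4.1 = -0.9
d=5: R̂ = -8.5 + 4.2·5 = 12.5; e = 13.9 − 12.5 = 1.4
d=6: R̂ = -8.5 + 4.2·6 = 16.7; e = 18.7 − 16.7 = 2
d=7: R̂ = -8.5 + 4.2·7 = 20.9; e = 20.5 − 20.9 = -0.4
d=8: R̂ = -8.5 + 4.2·8 = 25.1; e = 22.4 − 25.1 = -2.7
d=9: R̂ = -8.5 + 4.2·9 = 29.3; e = 30.2 − 29.3 = 0.9
d=10: R̂ = -8.5 + 4.2·10 = 33.5; e = 32.6 − 33.5 = -0.9
d=11: R̂ = -8.5 + 4.2·11 = 37.7; e = 37.5 − 37.7 = -0.2
d=14: R̂ = -8.5 + 4.2·14 = 50.3; e = 51.1 − 50.3 = 0.8
Largest |e| is 2.7 at d = 8, residual -2.7.

d = 8, e = -2.7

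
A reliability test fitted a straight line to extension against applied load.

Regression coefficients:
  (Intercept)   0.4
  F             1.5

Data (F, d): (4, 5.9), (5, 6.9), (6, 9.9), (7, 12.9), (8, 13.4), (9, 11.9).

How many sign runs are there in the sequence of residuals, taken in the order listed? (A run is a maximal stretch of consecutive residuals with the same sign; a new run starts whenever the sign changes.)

F=4: d̂ = 0.4 + 1.5·4 = 6.4; e = 5.9 − 6.4 = -0.5
F=5: d̂ = 0.4 + 1.5·5 = 7.9; e = 6.9 − 7.9 = -1
F=6: d̂ = 0.4 + 1.5·6 = 9.4; e = 9.9 − 9.4 = 0.5
F=7: d̂ = 0.4 + 1.5·7 = 10.9; e = 12.9 − 10.9 = 2
F=8: d̂ = 0.4 + 1.5·8 = 12.4; e = 13.4 − 12.4 = 1
F=9: d̂ = 0.4 + 1.5·9 = 13.9; e = 11.9 − 13.9 = -2
Signs: − − + + + −
Runs: −×2, +×3, −×1 → 3

3 runs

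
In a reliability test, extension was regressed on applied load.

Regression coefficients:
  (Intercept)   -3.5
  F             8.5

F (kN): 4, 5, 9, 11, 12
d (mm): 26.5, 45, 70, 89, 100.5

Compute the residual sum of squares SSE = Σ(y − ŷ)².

SSE = 66

F=4: ŷ = -3.5 + 8.5·4 = 30.5; e = 26.5 − 30.5 = -4
F=5: ŷ = -3.5 + 8.5·5 = 39; e = 45 − 39 = 6
F=9: ŷ = -3.5 + 8.5·9 = 73; e = 70 − 73 = -3
F=11: ŷ = -3.5 + 8.5·11 = 90; e = 89 − 90 = -1
F=12: ŷ = -3.5 + 8.5·12 = 98.5; e = 100.5 − 98.5 = 2
SSE = 16 + 36 + 9 + 1 + 4 = 66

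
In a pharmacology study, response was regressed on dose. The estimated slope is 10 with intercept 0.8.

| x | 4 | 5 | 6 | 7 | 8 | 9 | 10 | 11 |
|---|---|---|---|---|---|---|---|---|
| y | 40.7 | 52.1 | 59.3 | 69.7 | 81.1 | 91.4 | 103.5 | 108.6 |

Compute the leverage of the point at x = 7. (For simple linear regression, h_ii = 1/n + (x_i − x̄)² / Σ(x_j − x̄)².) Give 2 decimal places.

x̄ = (4 + 5 + 6 + 7 + 8 + 9 + 10 + 11)/8 = 7.5
Σ(x − x̄)² = 12.25 + 6.25 + 2.25 + 0.25 + 0.25 + 2.25 + 6.25 + 12.25 = 42
h = 1/8 + (-0.5)²/42 = 0.125 + 0.00595238 = 0.13

h = 0.13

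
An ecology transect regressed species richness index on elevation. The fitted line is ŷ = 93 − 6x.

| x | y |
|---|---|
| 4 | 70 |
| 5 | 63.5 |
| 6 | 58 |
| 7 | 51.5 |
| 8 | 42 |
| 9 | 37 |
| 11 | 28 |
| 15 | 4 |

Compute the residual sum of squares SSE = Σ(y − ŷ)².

SSE = 17.5

x=4: ŷ = 93 − 6·4 = 69; e = 70 − 69 = 1
x=5: ŷ = 93 − 6·5 = 63; e = 63.5 − 63 = 0.5
x=6: ŷ = 93 − 6·6 = 57; e = 58 − 57 = 1
x=7: ŷ = 93 − 6·7 = 51; e = 51.5 − 51 = 0.5
x=8: ŷ = 93 − 6·8 = 45; e = 42 − 45 = -3
x=9: ŷ = 93 − 6·9 = 39; e = 37 − 39 = -2
x=11: ŷ = 93 − 6·11 = 27; e = 28 − 27 = 1
x=15: ŷ = 93 − 6·15 = 3; e = 4 − 3 = 1
SSE = 1 + 0.25 + 1 + 0.25 + 9 + 4 + 1 + 1 = 17.5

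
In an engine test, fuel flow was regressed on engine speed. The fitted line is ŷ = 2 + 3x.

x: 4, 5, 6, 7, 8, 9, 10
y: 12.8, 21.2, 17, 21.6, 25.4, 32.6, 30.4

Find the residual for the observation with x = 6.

ŷ = 2 + 3·6 = 20
r = 17 − 20 = -3

r = -3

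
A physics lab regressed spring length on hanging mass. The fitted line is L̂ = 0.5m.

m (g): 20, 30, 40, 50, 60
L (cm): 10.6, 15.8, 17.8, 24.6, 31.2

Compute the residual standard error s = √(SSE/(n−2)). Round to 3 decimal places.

m=20: L̂ = 0.5·20 = 10; e = 10.6 − 10 = 0.6
m=30: L̂ = 0.5·30 = 15; e = 15.8 − 15 = 0.8
m=40: L̂ = 0.5·40 = 20; e = 17.8 − 20 = -2.2
m=50: L̂ = 0.5·50 = 25; e = 24.6 − 25 = -0.4
m=60: L̂ = 0.5·60 = 30; e = 31.2 − 30 = 1.2
SSE = 0.36 + 0.64 + 4.84 + 0.16 + 1.44 = 7.44
s = √(7.44/3) = √2.48 ≈ 1.575

s = 1.575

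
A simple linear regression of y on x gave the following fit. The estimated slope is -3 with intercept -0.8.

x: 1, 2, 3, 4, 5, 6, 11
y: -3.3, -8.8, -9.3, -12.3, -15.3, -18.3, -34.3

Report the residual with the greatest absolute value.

x=1: ŷ = -0.8 − 3·1 = -3.8; e = -3.3 − (-3.8) = 0.5
x=2: ŷ = -0.8 − 3·2 = -6.8; e = -8.8 − (-6.8) = -2
x=3: ŷ = -0.8 − 3·3 = -9.8; e = -9.3 − (-9.8) = 0.5
x=4: ŷ = -0.8 − 3·4 = -12.8; e = -12.3 − (-12.8) = 0.5
x=5: ŷ = -0.8 − 3·5 = -15.8; e = -15.3 − (-15.8) = 0.5
x=6: ŷ = -0.8 − 3·6 = -18.8; e = -18.3 − (-18.8) = 0.5
x=11: ŷ = -0.8 − 3·11 = -33.8; e = -34.3 − (-33.8) = -0.5
Largest |e| is 2 at x = 2, residual -2.

e = -2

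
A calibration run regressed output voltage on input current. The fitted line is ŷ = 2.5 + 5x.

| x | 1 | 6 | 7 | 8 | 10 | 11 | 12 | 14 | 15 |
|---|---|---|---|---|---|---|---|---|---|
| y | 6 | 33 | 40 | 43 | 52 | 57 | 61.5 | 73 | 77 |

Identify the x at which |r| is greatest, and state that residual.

x = 7, r = 2.5

x=1: ŷ = 2.5 + 5·1 = 7.5; r = 6 − 7.5 = -1.5
x=6: ŷ = 2.5 + 5·6 = 32.5; r = 33 − 32.5 = 0.5
x=7: ŷ = 2.5 + 5·7 = 37.5; r = 40 − 37.5 = 2.5
x=8: ŷ = 2.5 + 5·8 = 42.5; r = 43 − 42.5 = 0.5
x=10: ŷ = 2.5 + 5·10 = 52.5; r = 52 − 52.5 = -0.5
x=11: ŷ = 2.5 + 5·11 = 57.5; r = 57 − 57.5 = -0.5
x=12: ŷ = 2.5 + 5·12 = 62.5; r = 61.5 − 62.5 = -1
x=14: ŷ = 2.5 + 5·14 = 72.5; r = 73 − 72.5 = 0.5
x=15: ŷ = 2.5 + 5·15 = 77.5; r = 77 − 77.5 = -0.5
Largest |r| is 2.5 at x = 7, residual 2.5.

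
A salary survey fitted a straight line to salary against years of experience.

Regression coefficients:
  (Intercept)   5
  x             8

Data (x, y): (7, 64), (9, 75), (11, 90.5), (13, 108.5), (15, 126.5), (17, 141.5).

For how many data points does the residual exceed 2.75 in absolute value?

x=7: ŷ = 5 + 8·7 = 61; e = 64 − 61 = 3
x=9: ŷ = 5 + 8·9 = 77; e = 75 − 77 = -2
x=11: ŷ = 5 + 8·11 = 93; e = 90.5 − 93 = -2.5
x=13: ŷ = 5 + 8·13 = 109; e = 108.5 − 109 = -0.5
x=15: ŷ = 5 + 8·15 = 125; e = 126.5 − 125 = 1.5
x=17: ŷ = 5 + 8·17 = 141; e = 141.5 − 141 = 0.5
|e| > 2.75: x=7 (|e|=3) → 1

1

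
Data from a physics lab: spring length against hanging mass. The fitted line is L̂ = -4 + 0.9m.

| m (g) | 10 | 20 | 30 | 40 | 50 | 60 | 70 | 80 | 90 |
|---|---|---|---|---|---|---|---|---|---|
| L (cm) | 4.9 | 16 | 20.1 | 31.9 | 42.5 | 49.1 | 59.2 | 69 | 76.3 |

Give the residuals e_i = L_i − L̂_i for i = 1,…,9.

m=10: L̂ = -4 + 0.9·10 = 5; e = 4.9 − 5 = -0.1
m=20: L̂ = -4 + 0.9·20 = 14; e = 16 − 14 = 2
m=30: L̂ = -4 + 0.9·30 = 23; e = 20.1 − 23 = -2.9
m=40: L̂ = -4 + 0.9·40 = 32; e = 31.9 − 32 = -0.1
m=50: L̂ = -4 + 0.9·50 = 41; e = 42.5 − 41 = 1.5
m=60: L̂ = -4 + 0.9·60 = 50; e = 49.1 − 50 = -0.9
m=70: L̂ = -4 + 0.9·70 = 59; e = 59.2 − 59 = 0.2
m=80: L̂ = -4 + 0.9·80 = 68; e = 69 − 68 = 1
m=90: L̂ = -4 + 0.9·90 = 77; e = 76.3 − 77 = -0.7

-0.1, 2, -2.9, -0.1, 1.5, -0.9, 0.2, 1, -0.7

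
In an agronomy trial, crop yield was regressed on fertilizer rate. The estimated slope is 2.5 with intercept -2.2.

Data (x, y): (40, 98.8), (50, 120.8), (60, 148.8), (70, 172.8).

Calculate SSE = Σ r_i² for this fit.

x=40: ŷ = -2.2 + 2.5·40 = 97.8; r = 98.8 − 97.8 = 1
x=50: ŷ = -2.2 + 2.5·50 = 122.8; r = 120.8 − 122.8 = -2
x=60: ŷ = -2.2 + 2.5·60 = 147.8; r = 148.8 − 147.8 = 1
x=70: ŷ = -2.2 + 2.5·70 = 172.8; r = 172.8 − 172.8 = 0
SSE = 1 + 4 + 1 + 0 = 6

SSE = 6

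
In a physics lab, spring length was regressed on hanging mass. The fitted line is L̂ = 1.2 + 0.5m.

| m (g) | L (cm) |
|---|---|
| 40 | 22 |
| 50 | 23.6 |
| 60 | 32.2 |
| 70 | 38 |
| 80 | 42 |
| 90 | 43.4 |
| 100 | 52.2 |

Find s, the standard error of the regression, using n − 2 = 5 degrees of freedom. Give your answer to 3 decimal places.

s = 2.055

m=40: L̂ = 1.2 + 0.5·40 = 21.2; e = 22 − 21.2 = 0.8
m=50: L̂ = 1.2 + 0.5·50 = 26.2; e = 23.6 − 26.2 = -2.6
m=60: L̂ = 1.2 + 0.5·60 = 31.2; e = 32.2 − 31.2 = 1
m=70: L̂ = 1.2 + 0.5·70 = 36.2; e = 38 − 36.2 = 1.8
m=80: L̂ = 1.2 + 0.5·80 = 41.2; e = 42 − 41.2 = 0.8
m=90: L̂ = 1.2 + 0.5·90 = 46.2; e = 43.4 − 46.2 = -2.8
m=100: L̂ = 1.2 + 0.5·100 = 51.2; e = 52.2 − 51.2 = 1
SSE = 0.64 + 6.76 + 1 + 3.24 + 0.64 + 7.84 + 1 = 21.12
s = √(21.12/5) = √4.224 ≈ 2.055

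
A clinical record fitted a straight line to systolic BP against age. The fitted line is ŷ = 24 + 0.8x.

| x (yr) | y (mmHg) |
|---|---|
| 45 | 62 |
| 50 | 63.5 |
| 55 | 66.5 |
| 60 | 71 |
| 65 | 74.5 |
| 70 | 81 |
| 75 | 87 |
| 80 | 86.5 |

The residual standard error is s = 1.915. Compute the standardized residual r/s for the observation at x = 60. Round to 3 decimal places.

-0.522

ŷ = 24 + 0.8·60 = 72
r = 71 − 72 = -1
r/s = -1 / 1.915 = -0.522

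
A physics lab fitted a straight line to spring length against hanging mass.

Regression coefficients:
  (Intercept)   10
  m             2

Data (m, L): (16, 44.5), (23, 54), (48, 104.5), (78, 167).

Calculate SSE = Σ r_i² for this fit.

m=16: ŷ = 10 + 2·16 = 42; r = 44.5 − 42 = 2.5
m=23: ŷ = 10 + 2·23 = 56; r = 54 − 56 = -2
m=48: ŷ = 10 + 2·48 = 106; r = 104.5 − 106 = -1.5
m=78: ŷ = 10 + 2·78 = 166; r = 167 − 166 = 1
SSE = 6.25 + 4 + 2.25 + 1 = 13.5

SSE = 13.5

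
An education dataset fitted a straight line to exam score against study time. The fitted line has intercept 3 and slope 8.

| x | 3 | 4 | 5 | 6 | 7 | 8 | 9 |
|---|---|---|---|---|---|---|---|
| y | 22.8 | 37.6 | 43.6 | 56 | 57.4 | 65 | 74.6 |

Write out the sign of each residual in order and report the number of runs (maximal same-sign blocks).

3 runs

x=3: ŷ = 3 + 8·3 = 27; r = 22.8 − 27 = -4.2
x=4: ŷ = 3 + 8·4 = 35; r = 37.6 − 35 = 2.6
x=5: ŷ = 3 + 8·5 = 43; r = 43.6 − 43 = 0.6
x=6: ŷ = 3 + 8·6 = 51; r = 56 − 51 = 5
x=7: ŷ = 3 + 8·7 = 59; r = 57.4 − 59 = -1.6
x=8: ŷ = 3 + 8·8 = 67; r = 65 − 67 = -2
x=9: ŷ = 3 + 8·9 = 75; r = 74.6 − 75 = -0.4
Signs: − + + + − − −
Runs: −×1, +×3, −×3 → 3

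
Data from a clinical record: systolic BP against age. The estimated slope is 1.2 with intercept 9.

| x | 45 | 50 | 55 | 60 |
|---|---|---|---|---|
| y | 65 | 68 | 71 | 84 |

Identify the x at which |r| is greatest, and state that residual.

x=45: ŷ = 9 + 1.2·45 = 63; r = 65 − 63 = 2
x=50: ŷ = 9 + 1.2·50 = 69; r = 68 − 69 = -1
x=55: ŷ = 9 + 1.2·55 = 75; r = 71 − 75 = -4
x=60: ŷ = 9 + 1.2·60 = 81; r = 84 − 81 = 3
Largest |r| is 4 at x = 55, residual -4.

x = 55, r = -4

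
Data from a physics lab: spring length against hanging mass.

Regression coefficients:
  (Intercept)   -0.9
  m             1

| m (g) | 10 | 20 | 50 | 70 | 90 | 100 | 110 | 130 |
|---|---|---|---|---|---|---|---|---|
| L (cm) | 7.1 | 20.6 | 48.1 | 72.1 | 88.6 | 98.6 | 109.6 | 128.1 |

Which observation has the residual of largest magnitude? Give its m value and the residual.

m=10: L̂ = -0.9 + 10 = 9.1; r = 7.1 − 9.1 = -2
m=20: L̂ = -0.9 + 20 = 19.1; r = 20.6 − 19.1 = 1.5
m=50: L̂ = -0.9 + 50 = 49.1; r = 48.1 − 49.1 = -1
m=70: L̂ = -0.9 + 70 = 69.1; r = 72.1 − 69.1 = 3
m=90: L̂ = -0.9 + 90 = 89.1; r = 88.6 − 89.1 = -0.5
m=100: L̂ = -0.9 + 100 = 99.1; r = 98.6 − 99.1 = -0.5
m=110: L̂ = -0.9 + 110 = 109.1; r = 109.6 − 109.1 = 0.5
m=130: L̂ = -0.9 + 130 = 129.1; r = 128.1 − 129.1 = -1
Largest |r| is 3 at m = 70, residual 3.

m = 70, r = 3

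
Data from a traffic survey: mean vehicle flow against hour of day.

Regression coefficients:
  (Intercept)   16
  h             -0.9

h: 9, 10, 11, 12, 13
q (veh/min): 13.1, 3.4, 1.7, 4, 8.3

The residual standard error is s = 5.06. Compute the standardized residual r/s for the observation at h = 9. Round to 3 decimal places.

1.028

q̂ = 16 − 0.9·9 = 7.9
r = 13.1 − 7.9 = 5.2
r/s = 5.2 / 5.06 = 1.028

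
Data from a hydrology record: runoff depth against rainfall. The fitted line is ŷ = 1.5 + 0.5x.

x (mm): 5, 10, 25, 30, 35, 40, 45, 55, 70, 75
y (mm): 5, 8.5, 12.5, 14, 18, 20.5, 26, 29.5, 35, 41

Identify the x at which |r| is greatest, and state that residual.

x = 30, r = -2.5

x=5: ŷ = 1.5 + 0.5·5 = 4; r = 5 − 4 = 1
x=10: ŷ = 1.5 + 0.5·10 = 6.5; r = 8.5 − 6.5 = 2
x=25: ŷ = 1.5 + 0.5·25 = 14; r = 12.5 − 14 = -1.5
x=30: ŷ = 1.5 + 0.5·30 = 16.5; r = 14 − 16.5 = -2.5
x=35: ŷ = 1.5 + 0.5·35 = 19; r = 18 − 19 = -1
x=40: ŷ = 1.5 + 0.5·40 = 21.5; r = 20.5 − 21.5 = -1
x=45: ŷ = 1.5 + 0.5·45 = 24; r = 26 − 24 = 2
x=55: ŷ = 1.5 + 0.5·55 = 29; r = 29.5 − 29 = 0.5
x=70: ŷ = 1.5 + 0.5·70 = 36.5; r = 35 − 36.5 = -1.5
x=75: ŷ = 1.5 + 0.5·75 = 39; r = 41 − 39 = 2
Largest |r| is 2.5 at x = 30, residual -2.5.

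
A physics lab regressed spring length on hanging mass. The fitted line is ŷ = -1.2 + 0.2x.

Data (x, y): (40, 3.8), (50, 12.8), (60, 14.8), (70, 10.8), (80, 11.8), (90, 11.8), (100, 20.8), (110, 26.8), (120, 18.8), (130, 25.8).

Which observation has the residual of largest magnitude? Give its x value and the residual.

x = 110, r = 6

x=40: ŷ = -1.2 + 0.2·40 = 6.8; r = 3.8 − 6.8 = -3
x=50: ŷ = -1.2 + 0.2·50 = 8.8; r = 12.8 − 8.8 = 4
x=60: ŷ = -1.2 + 0.2·60 = 10.8; r = 14.8 − 10.8 = 4
x=70: ŷ = -1.2 + 0.2·70 = 12.8; r = 10.8 − 12.8 = -2
x=80: ŷ = -1.2 + 0.2·80 = 14.8; r = 11.8 − 14.8 = -3
x=90: ŷ = -1.2 + 0.2·90 = 16.8; r = 11.8 − 16.8 = -5
x=100: ŷ = -1.2 + 0.2·100 = 18.8; r = 20.8 − 18.8 = 2
x=110: ŷ = -1.2 + 0.2·110 = 20.8; r = 26.8 − 20.8 = 6
x=120: ŷ = -1.2 + 0.2·120 = 22.8; r = 18.8 − 22.8 = -4
x=130: ŷ = -1.2 + 0.2·130 = 24.8; r = 25.8 − 24.8 = 1
Largest |r| is 6 at x = 110, residual 6.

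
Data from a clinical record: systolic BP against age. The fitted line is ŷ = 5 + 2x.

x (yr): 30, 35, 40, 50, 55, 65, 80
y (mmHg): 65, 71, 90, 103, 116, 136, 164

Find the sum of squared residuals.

SSE = 48

x=30: ŷ = 5 + 2·30 = 65; e = 65 − 65 = 0
x=35: ŷ = 5 + 2·35 = 75; e = 71 − 75 = -4
x=40: ŷ = 5 + 2·40 = 85; e = 90 − 85 = 5
x=50: ŷ = 5 + 2·50 = 105; e = 103 − 105 = -2
x=55: ŷ = 5 + 2·55 = 115; e = 116 − 115 = 1
x=65: ŷ = 5 + 2·65 = 135; e = 136 − 135 = 1
x=80: ŷ = 5 + 2·80 = 165; e = 164 − 165 = -1
SSE = 0 + 16 + 25 + 4 + 1 + 1 + 1 = 48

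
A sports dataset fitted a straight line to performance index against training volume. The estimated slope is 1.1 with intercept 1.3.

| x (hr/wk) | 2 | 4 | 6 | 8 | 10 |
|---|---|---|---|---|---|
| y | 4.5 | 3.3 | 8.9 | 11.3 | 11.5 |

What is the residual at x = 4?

ŷ = 1.3 + 1.1·4 = 5.7
e = 3.3 − 5.7 = -2.4

e = -2.4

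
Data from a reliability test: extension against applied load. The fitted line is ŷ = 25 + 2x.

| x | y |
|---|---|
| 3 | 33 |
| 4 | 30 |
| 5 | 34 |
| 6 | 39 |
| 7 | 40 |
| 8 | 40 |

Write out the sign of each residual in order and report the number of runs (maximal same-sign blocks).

x=3: ŷ = 25 + 2·3 = 31; e = 33 − 31 = 2
x=4: ŷ = 25 + 2·4 = 33; e = 30 − 33 = -3
x=5: ŷ = 25 + 2·5 = 35; e = 34 − 35 = -1
x=6: ŷ = 25 + 2·6 = 37; e = 39 − 37 = 2
x=7: ŷ = 25 + 2·7 = 39; e = 40 − 39 = 1
x=8: ŷ = 25 + 2·8 = 41; e = 40 − 41 = -1
Signs: + − − + + −
Runs: +×1, −×2, +×2, −×1 → 4

4 runs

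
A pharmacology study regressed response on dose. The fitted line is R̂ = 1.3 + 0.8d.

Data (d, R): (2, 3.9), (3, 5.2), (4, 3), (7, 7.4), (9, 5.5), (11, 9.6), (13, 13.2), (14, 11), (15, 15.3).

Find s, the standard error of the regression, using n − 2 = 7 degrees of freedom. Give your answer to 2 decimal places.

d=2: R̂ = 1.3 + 0.8·2 = 2.9; e = 3.9 − 2.9 = 1
d=3: R̂ = 1.3 + 0.8·3 = 3.7; e = 5.2 − 3.7 = 1.5
d=4: R̂ = 1.3 + 0.8·4 = 4.5; e = 3 − 4.5 = -1.5
d=7: R̂ = 1.3 + 0.8·7 = 6.9; e = 7.4 − 6.9 = 0.5
d=9: R̂ = 1.3 + 0.8·9 = 8.5; e = 5.5 − 8.5 = -3
d=11: R̂ = 1.3 + 0.8·11 = 10.1; e = 9.6 − 10.1 = -0.5
d=13: R̂ = 1.3 + 0.8·13 = 11.7; e = 13.2 − 11.7 = 1.5
d=14: R̂ = 1.3 + 0.8·14 = 12.5; e = 11 − 12.5 = -1.5
d=15: R̂ = 1.3 + 0.8·15 = 13.3; e = 15.3 − 13.3 = 2
SSE = 1 + 2.25 + 2.25 + 0.25 + 9 + 0.25 + 2.25 + 2.25 + 4 = 23.5
s = √(23.5/7) = √3.35714 ≈ 1.83

s = 1.83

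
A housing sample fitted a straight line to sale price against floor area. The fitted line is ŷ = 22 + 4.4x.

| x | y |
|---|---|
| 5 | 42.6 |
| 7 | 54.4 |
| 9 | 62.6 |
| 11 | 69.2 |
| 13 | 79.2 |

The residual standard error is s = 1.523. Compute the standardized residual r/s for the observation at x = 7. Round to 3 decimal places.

ŷ = 22 + 4.4·7 = 52.8
r = 54.4 − 52.8 = 1.6
r/s = 1.6 / 1.523 = 1.051

1.051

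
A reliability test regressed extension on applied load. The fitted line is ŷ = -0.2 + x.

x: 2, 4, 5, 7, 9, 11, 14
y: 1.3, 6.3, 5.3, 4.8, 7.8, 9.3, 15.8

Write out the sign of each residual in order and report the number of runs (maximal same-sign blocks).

x=2: ŷ = -0.2 + 2 = 1.8; e = 1.3 − 1.8 = -0.5
x=4: ŷ = -0.2 + 4 = 3.8; e = 6.3 − 3.8 = 2.5
x=5: ŷ = -0.2 + 5 = 4.8; e = 5.3 − 4.8 = 0.5
x=7: ŷ = -0.2 + 7 = 6.8; e = 4.8 − 6.8 = -2
x=9: ŷ = -0.2 + 9 = 8.8; e = 7.8 − 8.8 = -1
x=11: ŷ = -0.2 + 11 = 10.8; e = 9.3 − 10.8 = -1.5
x=14: ŷ = -0.2 + 14 = 13.8; e = 15.8 − 13.8 = 2
Signs: − + + − − − +
Runs: −×1, +×2, −×3, +×1 → 4

4 runs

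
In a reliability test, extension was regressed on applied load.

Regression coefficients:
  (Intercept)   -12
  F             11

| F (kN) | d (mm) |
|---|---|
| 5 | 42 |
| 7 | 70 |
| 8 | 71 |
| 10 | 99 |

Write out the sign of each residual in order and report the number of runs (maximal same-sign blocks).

4 runs

F=5: ŷ = -12 + 11·5 = 43; r = 42 − 43 = -1
F=7: ŷ = -12 + 11·7 = 65; r = 70 − 65 = 5
F=8: ŷ = -12 + 11·8 = 76; r = 71 − 76 = -5
F=10: ŷ = -12 + 11·10 = 98; r = 99 − 98 = 1
Signs: − + − +
Runs: −×1, +×1, −×1, +×1 → 4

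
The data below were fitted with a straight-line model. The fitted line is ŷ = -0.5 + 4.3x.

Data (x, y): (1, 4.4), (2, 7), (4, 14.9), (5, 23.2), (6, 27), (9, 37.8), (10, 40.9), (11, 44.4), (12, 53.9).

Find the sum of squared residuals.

x=1: ŷ = -0.5 + 4.3·1 = 3.8; e = 4.4 − 3.8 = 0.6
x=2: ŷ = -0.5 + 4.3·2 = 8.1; e = 7 − 8.1 = -1.1
x=4: ŷ = -0.5 + 4.3·4 = 16.7; e = 14.9 − 16.7 = -1.8
x=5: ŷ = -0.5 + 4.3·5 = 21; e = 23.2 − 21 = 2.2
x=6: ŷ = -0.5 + 4.3·6 = 25.3; e = 27 − 25.3 = 1.7
x=9: ŷ = -0.5 + 4.3·9 = 38.2; e = 37.8 − 38.2 = -0.4
x=10: ŷ = -0.5 + 4.3·10 = 42.5; e = 40.9 − 42.5 = -1.6
x=11: ŷ = -0.5 + 4.3·11 = 46.8; e = 44.4 − 46.8 = -2.4
x=12: ŷ = -0.5 + 4.3·12 = 51.1; e = 53.9 − 51.1 = 2.8
SSE = 0.36 + 1.21 + 3.24 + 4.84 + 2.89 + 0.16 + 2.56 + 5.76 + 7.84 = 28.86

SSE = 28.86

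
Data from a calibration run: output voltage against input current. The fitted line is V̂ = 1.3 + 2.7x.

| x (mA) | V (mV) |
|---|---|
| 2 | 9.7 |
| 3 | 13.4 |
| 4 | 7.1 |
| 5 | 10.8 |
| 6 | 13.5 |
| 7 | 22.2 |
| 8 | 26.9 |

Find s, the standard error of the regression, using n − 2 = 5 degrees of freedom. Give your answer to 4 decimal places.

x=2: V̂ = 1.3 + 2.7·2 = 6.7; e = 9.7 − 6.7 = 3
x=3: V̂ = 1.3 + 2.7·3 = 9.4; e = 13.4 − 9.4 = 4
x=4: V̂ = 1.3 + 2.7·4 = 12.1; e = 7.1 − 12.1 = -5
x=5: V̂ = 1.3 + 2.7·5 = 14.8; e = 10.8 − 14.8 = -4
x=6: V̂ = 1.3 + 2.7·6 = 17.5; e = 13.5 − 17.5 = -4
x=7: V̂ = 1.3 + 2.7·7 = 20.2; e = 22.2 − 20.2 = 2
x=8: V̂ = 1.3 + 2.7·8 = 22.9; e = 26.9 − 22.9 = 4
SSE = 9 + 16 + 25 + 16 + 16 + 4 + 16 = 102
s = √(102/5) = √20.4 ≈ 4.5166

s = 4.5166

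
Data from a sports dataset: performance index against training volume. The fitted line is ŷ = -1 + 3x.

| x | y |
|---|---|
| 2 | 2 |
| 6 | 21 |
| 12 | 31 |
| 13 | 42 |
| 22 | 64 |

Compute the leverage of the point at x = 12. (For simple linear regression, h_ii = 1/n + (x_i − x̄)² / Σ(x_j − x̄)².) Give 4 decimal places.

h = 0.2043

x̄ = (2 + 6 + 12 + 13 + 22)/5 = 11
Σ(x − x̄)² = 81 + 25 + 1 + 4 + 121 = 232
h = 1/5 + (1)²/232 = 0.2 + 0.00431034 = 0.2043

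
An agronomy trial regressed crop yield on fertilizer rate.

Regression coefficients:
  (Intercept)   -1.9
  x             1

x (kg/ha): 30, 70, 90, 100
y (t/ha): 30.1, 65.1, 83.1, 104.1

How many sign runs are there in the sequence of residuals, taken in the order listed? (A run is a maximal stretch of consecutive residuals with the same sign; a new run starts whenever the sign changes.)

3 runs

x=30: ŷ = -1.9 + 30 = 28.1; e = 30.1 − 28.1 = 2
x=70: ŷ = -1.9 + 70 = 68.1; e = 65.1 − 68.1 = -3
x=90: ŷ = -1.9 + 90 = 88.1; e = 83.1 − 88.1 = -5
x=100: ŷ = -1.9 + 100 = 98.1; e = 104.1 − 98.1 = 6
Signs: + − − +
Runs: +×1, −×2, +×1 → 3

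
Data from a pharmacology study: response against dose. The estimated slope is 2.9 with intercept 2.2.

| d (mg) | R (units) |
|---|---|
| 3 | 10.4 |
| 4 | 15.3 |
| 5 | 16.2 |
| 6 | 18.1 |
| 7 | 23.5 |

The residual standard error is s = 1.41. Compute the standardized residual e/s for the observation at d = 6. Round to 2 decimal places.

ŷ = 2.2 + 2.9·6 = 19.6
e = 18.1 − 19.6 = -1.5
e/s = -1.5 / 1.41 = -1.06

-1.06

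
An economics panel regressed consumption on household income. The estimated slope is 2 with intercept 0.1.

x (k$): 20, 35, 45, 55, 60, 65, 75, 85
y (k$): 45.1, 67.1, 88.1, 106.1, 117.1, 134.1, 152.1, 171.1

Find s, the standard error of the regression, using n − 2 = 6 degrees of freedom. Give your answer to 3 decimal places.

x=20: ŷ = 0.1 + 2·20 = 40.1; r = 45.1 − 40.1 = 5
x=35: ŷ = 0.1 + 2·35 = 70.1; r = 67.1 − 70.1 = -3
x=45: ŷ = 0.1 + 2·45 = 90.1; r = 88.1 − 90.1 = -2
x=55: ŷ = 0.1 + 2·55 = 110.1; r = 106.1 − 110.1 = -4
x=60: ŷ = 0.1 + 2·60 = 120.1; r = 117.1 − 120.1 = -3
x=65: ŷ = 0.1 + 2·65 = 130.1; r = 134.1 − 130.1 = 4
x=75: ŷ = 0.1 + 2·75 = 150.1; r = 152.1 − 150.1 = 2
x=85: ŷ = 0.1 + 2·85 = 170.1; r = 171.1 − 170.1 = 1
SSE = 25 + 9 + 4 + 16 + 9 + 16 + 4 + 1 = 84
s = √(84/6) = √14 ≈ 3.742

s = 3.742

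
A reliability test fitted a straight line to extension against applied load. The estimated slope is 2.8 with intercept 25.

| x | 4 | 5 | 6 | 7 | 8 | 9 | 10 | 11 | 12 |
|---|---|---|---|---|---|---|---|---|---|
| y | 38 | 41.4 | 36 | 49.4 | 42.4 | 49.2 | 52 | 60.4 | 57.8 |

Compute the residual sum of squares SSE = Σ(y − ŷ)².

x=4: ŷ = 25 + 2.8·4 = 36.2; r = 38 − 36.2 = 1.8
x=5: ŷ = 25 + 2.8·5 = 39; r = 41.4 − 39 = 2.4
x=6: ŷ = 25 + 2.8·6 = 41.8; r = 36 − 41.8 = -5.8
x=7: ŷ = 25 + 2.8·7 = 44.6; r = 49.4 − 44.6 = 4.8
x=8: ŷ = 25 + 2.8·8 = 47.4; r = 42.4 − 47.4 = -5
x=9: ŷ = 25 + 2.8·9 = 50.2; r = 49.2 − 50.2 = -1
x=10: ŷ = 25 + 2.8·10 = 53; r = 52 − 53 = -1
x=11: ŷ = 25 + 2.8·11 = 55.8; r = 60.4 − 55.8 = 4.6
x=12: ŷ = 25 + 2.8·12 = 58.6; r = 57.8 − 58.6 = -0.8
SSE = 3.24 + 5.76 + 33.64 + 23.04 + 25 + 1 + 1 + 21.16 + 0.64 = 114.48

SSE = 114.48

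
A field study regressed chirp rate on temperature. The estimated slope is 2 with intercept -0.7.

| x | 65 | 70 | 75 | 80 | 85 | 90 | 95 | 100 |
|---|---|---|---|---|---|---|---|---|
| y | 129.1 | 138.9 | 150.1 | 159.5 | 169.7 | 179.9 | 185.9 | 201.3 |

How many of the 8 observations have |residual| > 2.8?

1

x=65: ŷ = -0.7 + 2·65 = 129.3; e = 129.1 − 129.3 = -0.2
x=70: ŷ = -0.7 + 2·70 = 139.3; e = 138.9 − 139.3 = -0.4
x=75: ŷ = -0.7 + 2·75 = 149.3; e = 150.1 − 149.3 = 0.8
x=80: ŷ = -0.7 + 2·80 = 159.3; e = 159.5 − 159.3 = 0.2
x=85: ŷ = -0.7 + 2·85 = 169.3; e = 169.7 − 169.3 = 0.4
x=90: ŷ = -0.7 + 2·90 = 179.3; e = 179.9 − 179.3 = 0.6
x=95: ŷ = -0.7 + 2·95 = 189.3; e = 185.9 − 189.3 = -3.4
x=100: ŷ = -0.7 + 2·100 = 199.3; e = 201.3 − 199.3 = 2
|e| > 2.8: x=95 (|e|=3.4) → 1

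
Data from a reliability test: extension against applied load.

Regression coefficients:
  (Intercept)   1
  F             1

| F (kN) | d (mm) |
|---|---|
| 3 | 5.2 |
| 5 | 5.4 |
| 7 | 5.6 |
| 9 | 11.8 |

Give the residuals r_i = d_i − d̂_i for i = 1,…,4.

1.2, -0.6, -2.4, 1.8

F=3: d̂ = 1 + 3 = 4; r = 5.2 − 4 = 1.2
F=5: d̂ = 1 + 5 = 6; r = 5.4 − 6 = -0.6
F=7: d̂ = 1 + 7 = 8; r = 5.6 − 8 = -2.4
F=9: d̂ = 1 + 9 = 10; r = 11.8 − 10 = 1.8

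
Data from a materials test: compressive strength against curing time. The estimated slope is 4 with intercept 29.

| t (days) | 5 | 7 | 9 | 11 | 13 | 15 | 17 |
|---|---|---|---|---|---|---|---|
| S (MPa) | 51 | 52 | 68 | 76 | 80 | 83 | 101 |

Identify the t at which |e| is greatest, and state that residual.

t=5: Ŝ = 29 + 4·5 = 49; e = 51 − 49 = 2
t=7: Ŝ = 29 + 4·7 = 57; e = 52 − 57 = -5
t=9: Ŝ = 29 + 4·9 = 65; e = 68 − 65 = 3
t=11: Ŝ = 29 + 4·11 = 73; e = 76 − 73 = 3
t=13: Ŝ = 29 + 4·13 = 81; e = 80 − 81 = -1
t=15: Ŝ = 29 + 4·15 = 89; e = 83 − 89 = -6
t=17: Ŝ = 29 + 4·17 = 97; e = 101 − 97 = 4
Largest |e| is 6 at t = 15, residual -6.

t = 15, e = -6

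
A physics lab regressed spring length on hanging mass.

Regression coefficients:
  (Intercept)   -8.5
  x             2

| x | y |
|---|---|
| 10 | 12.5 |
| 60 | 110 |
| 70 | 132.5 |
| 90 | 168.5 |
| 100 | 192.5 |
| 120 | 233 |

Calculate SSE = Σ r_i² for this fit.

SSE = 16.5

x=10: ŷ = -8.5 + 2·10 = 11.5; r = 12.5 − 11.5 = 1
x=60: ŷ = -8.5 + 2·60 = 111.5; r = 110 − 111.5 = -1.5
x=70: ŷ = -8.5 + 2·70 = 131.5; r = 132.5 − 131.5 = 1
x=90: ŷ = -8.5 + 2·90 = 171.5; r = 168.5 − 171.5 = -3
x=100: ŷ = -8.5 + 2·100 = 191.5; r = 192.5 − 191.5 = 1
x=120: ŷ = -8.5 + 2·120 = 231.5; r = 233 − 231.5 = 1.5
SSE = 1 + 2.25 + 1 + 9 + 1 + 2.25 = 16.5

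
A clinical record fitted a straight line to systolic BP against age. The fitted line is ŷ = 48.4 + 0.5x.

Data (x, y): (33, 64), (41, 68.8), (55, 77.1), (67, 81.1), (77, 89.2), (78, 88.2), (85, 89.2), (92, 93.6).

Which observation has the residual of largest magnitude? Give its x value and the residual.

x=33: ŷ = 48.4 + 0.5·33 = 64.9; e = 64 − 64.9 = -0.9
x=41: ŷ = 48.4 + 0.5·41 = 68.9; e = 68.8 − 68.9 = -0.1
x=55: ŷ = 48.4 + 0.5·55 = 75.9; e = 77.1 − 75.9 = 1.2
x=67: ŷ = 48.4 + 0.5·67 = 81.9; e = 81.1 − 81.9 = -0.8
x=77: ŷ = 48.4 + 0.5·77 = 86.9; e = 89.2 − 86.9 = 2.3
x=78: ŷ = 48.4 + 0.5·78 = 87.4; e = 88.2 − 87.4 = 0.8
x=85: ŷ = 48.4 + 0.5·85 = 90.9; e = 89.2 − 90.9 = -1.7
x=92: ŷ = 48.4 + 0.5·92 = 94.4; e = 93.6 − 94.4 = -0.8
Largest |e| is 2.3 at x = 77, residual 2.3.

x = 77, e = 2.3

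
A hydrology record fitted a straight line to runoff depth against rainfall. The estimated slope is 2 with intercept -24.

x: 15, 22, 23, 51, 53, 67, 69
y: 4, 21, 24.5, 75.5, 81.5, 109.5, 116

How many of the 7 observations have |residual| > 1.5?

x=15: ŷ = -24 + 2·15 = 6; e = 4 − 6 = -2
x=22: ŷ = -24 + 2·22 = 20; e = 21 − 20 = 1
x=23: ŷ = -24 + 2·23 = 22; e = 24.5 − 22 = 2.5
x=51: ŷ = -24 + 2·51 = 78; e = 75.5 − 78 = -2.5
x=53: ŷ = -24 + 2·53 = 82; e = 81.5 − 82 = -0.5
x=67: ŷ = -24 + 2·67 = 110; e = 109.5 − 110 = -0.5
x=69: ŷ = -24 + 2·69 = 114; e = 116 − 114 = 2
|e| > 1.5: x=15 (|e|=2), x=23 (|e|=2.5), x=51 (|e|=2.5), x=69 (|e|=2) → 4

4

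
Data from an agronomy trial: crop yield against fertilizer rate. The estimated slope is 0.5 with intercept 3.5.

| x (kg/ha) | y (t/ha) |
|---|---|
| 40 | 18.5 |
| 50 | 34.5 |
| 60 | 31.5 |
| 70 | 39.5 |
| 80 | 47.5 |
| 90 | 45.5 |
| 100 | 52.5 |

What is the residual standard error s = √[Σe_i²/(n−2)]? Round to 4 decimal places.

s = 4.2895

x=40: ŷ = 3.5 + 0.5·40 = 23.5; e = 18.5 − 23.5 = -5
x=50: ŷ = 3.5 + 0.5·50 = 28.5; e = 34.5 − 28.5 = 6
x=60: ŷ = 3.5 + 0.5·60 = 33.5; e = 31.5 − 33.5 = -2
x=70: ŷ = 3.5 + 0.5·70 = 38.5; e = 39.5 − 38.5 = 1
x=80: ŷ = 3.5 + 0.5·80 = 43.5; e = 47.5 − 43.5 = 4
x=90: ŷ = 3.5 + 0.5·90 = 48.5; e = 45.5 − 48.5 = -3
x=100: ŷ = 3.5 + 0.5·100 = 53.5; e = 52.5 − 53.5 = -1
SSE = 25 + 36 + 4 + 1 + 16 + 9 + 1 = 92
s = √(92/5) = √18.4 ≈ 4.2895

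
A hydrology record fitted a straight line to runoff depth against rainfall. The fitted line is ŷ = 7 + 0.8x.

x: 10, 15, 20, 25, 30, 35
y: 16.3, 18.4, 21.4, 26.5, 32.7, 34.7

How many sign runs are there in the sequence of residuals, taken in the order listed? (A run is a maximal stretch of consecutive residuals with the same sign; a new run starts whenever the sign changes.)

x=10: ŷ = 7 + 0.8·10 = 15; e = 16.3 − 15 = 1.3
x=15: ŷ = 7 + 0.8·15 = 19; e = 18.4 − 19 = -0.6
x=20: ŷ = 7 + 0.8·20 = 23; e = 21.4 − 23 = -1.6
x=25: ŷ = 7 + 0.8·25 = 27; e = 26.5 − 27 = -0.5
x=30: ŷ = 7 + 0.8·30 = 31; e = 32.7 − 31 = 1.7
x=35: ŷ = 7 + 0.8·35 = 35; e = 34.7 − 35 = -0.3
Signs: + − − − + −
Runs: +×1, −×3, +×1, −×1 → 4

4 runs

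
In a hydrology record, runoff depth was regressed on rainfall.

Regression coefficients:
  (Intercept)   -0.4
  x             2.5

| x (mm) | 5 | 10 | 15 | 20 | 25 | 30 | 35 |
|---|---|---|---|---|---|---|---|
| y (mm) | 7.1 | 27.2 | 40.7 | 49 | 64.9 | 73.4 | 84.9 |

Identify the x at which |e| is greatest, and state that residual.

x=5: ŷ = -0.4 + 2.5·5 = 12.1; e = 7.1 − 12.1 = -5
x=10: ŷ = -0.4 + 2.5·10 = 24.6; e = 27.2 − 24.6 = 2.6
x=15: ŷ = -0.4 + 2.5·15 = 37.1; e = 40.7 − 37.1 = 3.6
x=20: ŷ = -0.4 + 2.5·20 = 49.6; e = 49 − 49.6 = -0.6
x=25: ŷ = -0.4 + 2.5·25 = 62.1; e = 64.9 − 62.1 = 2.8
x=30: ŷ = -0.4 + 2.5·30 = 74.6; e = 73.4 − 74.6 = -1.2
x=35: ŷ = -0.4 + 2.5·35 = 87.1; e = 84.9 − 87.1 = -2.2
Largest |e| is 5 at x = 5, residual -5.

x = 5, e = -5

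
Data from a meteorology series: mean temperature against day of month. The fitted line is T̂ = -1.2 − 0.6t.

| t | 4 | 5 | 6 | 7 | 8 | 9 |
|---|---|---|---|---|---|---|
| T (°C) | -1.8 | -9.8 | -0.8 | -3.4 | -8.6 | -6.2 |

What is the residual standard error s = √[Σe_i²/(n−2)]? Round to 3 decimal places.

s = 3.922

t=4: T̂ = -1.2 − 0.6·4 = -3.6; e = -1.8 − (-3.6) = 1.8
t=5: T̂ = -1.2 − 0.6·5 = -4.2; e = -9.8 − (-4.2) = -5.6
t=6: T̂ = -1.2 − 0.6·6 = -4.8; e = -0.8 − (-4.8) = 4
t=7: T̂ = -1.2 − 0.6·7 = -5.4; e = -3.4 − (-5.4) = 2
t=8: T̂ = -1.2 − 0.6·8 = -6; e = -8.6 − (-6) = -2.6
t=9: T̂ = -1.2 − 0.6·9 = -6.6; e = -6.2 − (-6.6) = 0.4
SSE = 3.24 + 31.36 + 16 + 4 + 6.76 + 0.16 = 61.52
s = √(61.52/4) = √15.38 ≈ 3.922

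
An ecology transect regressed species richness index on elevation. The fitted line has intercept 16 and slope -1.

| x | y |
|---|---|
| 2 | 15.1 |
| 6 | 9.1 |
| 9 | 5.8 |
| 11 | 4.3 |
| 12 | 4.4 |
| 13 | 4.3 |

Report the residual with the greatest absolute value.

r = 1.3

x=2: ŷ = 16 − 2 = 14; r = 15.1 − 14 = 1.1
x=6: ŷ = 16 − 6 = 10; r = 9.1 − 10 = -0.9
x=9: ŷ = 16 − 9 = 7; r = 5.8 − 7 = -1.2
x=11: ŷ = 16 − 11 = 5; r = 4.3 − 5 = -0.7
x=12: ŷ = 16 − 12 = 4; r = 4.4 − 4 = 0.4
x=13: ŷ = 16 − 13 = 3; r = 4.3 − 3 = 1.3
Largest |r| is 1.3 at x = 13, residual 1.3.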